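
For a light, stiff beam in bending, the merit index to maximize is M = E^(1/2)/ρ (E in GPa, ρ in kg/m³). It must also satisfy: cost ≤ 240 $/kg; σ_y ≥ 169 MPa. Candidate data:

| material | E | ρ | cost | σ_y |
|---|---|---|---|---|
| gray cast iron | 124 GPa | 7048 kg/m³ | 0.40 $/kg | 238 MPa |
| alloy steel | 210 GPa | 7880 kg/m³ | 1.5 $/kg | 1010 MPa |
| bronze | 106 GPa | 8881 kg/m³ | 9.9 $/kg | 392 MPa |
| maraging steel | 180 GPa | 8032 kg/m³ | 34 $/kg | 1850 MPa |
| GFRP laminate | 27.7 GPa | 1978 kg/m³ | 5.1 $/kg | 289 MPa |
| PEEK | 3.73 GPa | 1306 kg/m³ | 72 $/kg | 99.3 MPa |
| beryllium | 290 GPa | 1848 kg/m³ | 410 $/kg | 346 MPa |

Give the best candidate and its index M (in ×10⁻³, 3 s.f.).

GFRP laminate, M = 2.66×10⁻³

Screen on constraints: cost ≤ 240 $/kg; σ_y ≥ 169 MPa. Survivors: gray cast iron, alloy steel, bronze, maraging steel, GFRP laminate.
Per-candidate index values:
  GFRP laminate: M = 2.66×10⁻³
  alloy steel: M = 1.84×10⁻³
  maraging steel: M = 1.67×10⁻³
  gray cast iron: M = 1.58×10⁻³
  bronze: M = 1.16×10⁻³
Highest index: GFRP laminate.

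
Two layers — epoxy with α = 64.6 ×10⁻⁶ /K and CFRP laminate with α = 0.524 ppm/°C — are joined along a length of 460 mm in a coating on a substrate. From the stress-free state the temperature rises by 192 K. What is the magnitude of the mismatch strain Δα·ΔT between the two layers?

0.0123

Δα = |64.6 − 0.524|×10⁻⁶/K = 64.1×10⁻⁶/K.
Mismatch strain = Δα·ΔT = 64.1×10⁻⁶ × 192.0 = 0.0123.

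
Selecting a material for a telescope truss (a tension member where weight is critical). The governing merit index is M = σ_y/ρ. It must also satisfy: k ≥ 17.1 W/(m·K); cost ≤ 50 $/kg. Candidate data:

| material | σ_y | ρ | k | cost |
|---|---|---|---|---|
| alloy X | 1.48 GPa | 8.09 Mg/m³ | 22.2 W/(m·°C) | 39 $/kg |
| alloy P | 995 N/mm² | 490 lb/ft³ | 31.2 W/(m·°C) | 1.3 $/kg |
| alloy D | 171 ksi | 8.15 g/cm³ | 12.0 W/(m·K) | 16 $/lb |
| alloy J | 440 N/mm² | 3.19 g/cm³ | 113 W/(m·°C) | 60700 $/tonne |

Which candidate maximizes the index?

Screen on constraints: k ≥ 17.1 W/(m·K); cost ≤ 50 $/kg. Survivors: alloy X, alloy P.
Putting every candidate on a common basis:
  alloy X: σ_y = 1480 MPa, ρ = 8090 kg/m³
  alloy P: σ_y = 995.0 MPa, ρ = 7849 kg/m³
  alloy X: M = 183 kN·m/kg
  alloy P: M = 127 kN·m/kg
Alloy X ranks first.

alloy X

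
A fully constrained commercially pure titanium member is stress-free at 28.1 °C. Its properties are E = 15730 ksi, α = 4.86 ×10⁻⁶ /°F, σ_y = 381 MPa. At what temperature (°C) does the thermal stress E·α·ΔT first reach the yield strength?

430 °C

E = 15730 ksi = 108.5 GPa.
α = 4.86×10⁻⁶/°F × 9/5 = 8.75×10⁻⁶/K.
E·α·ΔT = 381.0 MPa ⇒ ΔT = 381.0 / (108.5×10³ × 8.75×10⁻⁶) = 401.6 K.
T = 28.1 + 401.6 = 429.7 °C.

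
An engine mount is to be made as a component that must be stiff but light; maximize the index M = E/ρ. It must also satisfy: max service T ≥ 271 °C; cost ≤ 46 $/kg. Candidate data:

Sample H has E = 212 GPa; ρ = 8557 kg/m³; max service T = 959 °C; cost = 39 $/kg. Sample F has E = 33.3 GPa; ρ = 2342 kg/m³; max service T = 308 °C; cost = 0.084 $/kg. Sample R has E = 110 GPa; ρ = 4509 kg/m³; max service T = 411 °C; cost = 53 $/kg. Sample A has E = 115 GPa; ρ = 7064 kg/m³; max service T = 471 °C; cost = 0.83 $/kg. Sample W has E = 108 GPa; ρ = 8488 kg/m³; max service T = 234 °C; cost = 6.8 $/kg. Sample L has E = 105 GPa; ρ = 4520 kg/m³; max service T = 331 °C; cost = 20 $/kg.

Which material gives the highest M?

Screen on constraints: max service T ≥ 271 °C; cost ≤ 46 $/kg. Survivors: sample H, sample F, sample A, sample L.
Per-candidate index values:
  sample H: M = 24.8 MN·m/kg
  sample L: M = 23.2 MN·m/kg
  sample A: M = 16.3 MN·m/kg
  sample F: M = 14.2 MN·m/kg
Highest index: sample H.

sample H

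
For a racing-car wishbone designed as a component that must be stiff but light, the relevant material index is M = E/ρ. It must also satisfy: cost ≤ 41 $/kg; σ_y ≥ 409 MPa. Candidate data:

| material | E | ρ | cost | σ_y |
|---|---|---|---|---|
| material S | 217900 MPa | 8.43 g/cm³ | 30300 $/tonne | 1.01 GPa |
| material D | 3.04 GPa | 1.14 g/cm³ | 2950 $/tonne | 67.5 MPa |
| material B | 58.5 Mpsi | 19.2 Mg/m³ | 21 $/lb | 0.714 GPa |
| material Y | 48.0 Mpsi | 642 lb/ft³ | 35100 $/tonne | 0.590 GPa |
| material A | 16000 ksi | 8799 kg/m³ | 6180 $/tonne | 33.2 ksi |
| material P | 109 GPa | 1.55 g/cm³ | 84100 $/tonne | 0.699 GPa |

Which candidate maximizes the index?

material Y

Screen on constraints: cost ≤ 41 $/kg; σ_y ≥ 409 MPa. Survivors: material S, material Y.
Putting every candidate on a common basis:
  material S: E = 217.9 GPa, ρ = 8430 kg/m³
  material Y: E = 330.9 GPa, ρ = 10280 kg/m³
  material Y: M = 32.2 MN·m/kg
  material S: M = 25.8 MN·m/kg
Material Y has the largest M.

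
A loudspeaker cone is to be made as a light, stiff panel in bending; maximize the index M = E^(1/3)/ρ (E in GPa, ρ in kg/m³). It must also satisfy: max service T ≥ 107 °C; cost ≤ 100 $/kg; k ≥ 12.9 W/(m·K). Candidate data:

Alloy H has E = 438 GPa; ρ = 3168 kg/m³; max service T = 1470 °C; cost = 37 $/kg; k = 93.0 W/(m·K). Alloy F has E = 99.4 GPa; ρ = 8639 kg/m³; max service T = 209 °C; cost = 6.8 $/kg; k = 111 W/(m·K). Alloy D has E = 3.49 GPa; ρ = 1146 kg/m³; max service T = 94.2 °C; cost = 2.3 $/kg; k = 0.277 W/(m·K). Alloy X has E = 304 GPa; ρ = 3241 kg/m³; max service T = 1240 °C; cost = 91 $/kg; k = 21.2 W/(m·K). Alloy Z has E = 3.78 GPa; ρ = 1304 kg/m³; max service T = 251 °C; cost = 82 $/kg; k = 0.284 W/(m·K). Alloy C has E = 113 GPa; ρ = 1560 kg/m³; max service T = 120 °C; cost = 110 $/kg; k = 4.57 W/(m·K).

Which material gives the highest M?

alloy H

Screen on constraints: max service T ≥ 107 °C; cost ≤ 100 $/kg; k ≥ 12.9 W/(m·K). Survivors: alloy H, alloy F, alloy X.
Computing M directly (units already consistent):
  alloy H: M = 2.40×10⁻³
  alloy X: M = 2.07×10⁻³
  alloy F: M = 0.536×10⁻³
Alloy H has the largest M.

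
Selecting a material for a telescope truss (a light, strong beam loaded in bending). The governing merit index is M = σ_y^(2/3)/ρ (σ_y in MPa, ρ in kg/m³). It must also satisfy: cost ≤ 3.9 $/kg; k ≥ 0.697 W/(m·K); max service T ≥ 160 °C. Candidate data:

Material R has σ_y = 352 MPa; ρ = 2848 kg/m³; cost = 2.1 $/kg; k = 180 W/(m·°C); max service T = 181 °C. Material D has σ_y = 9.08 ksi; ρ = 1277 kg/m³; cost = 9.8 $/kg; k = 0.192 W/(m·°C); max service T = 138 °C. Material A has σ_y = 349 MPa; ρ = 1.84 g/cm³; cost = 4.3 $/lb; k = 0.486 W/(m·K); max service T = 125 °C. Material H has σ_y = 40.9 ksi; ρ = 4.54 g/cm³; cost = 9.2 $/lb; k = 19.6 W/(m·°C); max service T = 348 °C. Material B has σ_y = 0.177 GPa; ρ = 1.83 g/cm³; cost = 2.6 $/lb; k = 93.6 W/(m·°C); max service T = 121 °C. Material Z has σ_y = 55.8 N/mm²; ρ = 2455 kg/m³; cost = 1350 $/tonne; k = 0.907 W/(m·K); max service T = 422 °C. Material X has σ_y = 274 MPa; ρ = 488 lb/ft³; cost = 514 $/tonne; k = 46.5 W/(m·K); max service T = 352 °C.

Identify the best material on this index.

material R

Screen on constraints: cost ≤ 3.9 $/kg; k ≥ 0.697 W/(m·K); max service T ≥ 160 °C. Survivors: material R, material Z, material X.
After converting to SI:
  material R: σ_y = 352.0 MPa, ρ = 2848 kg/m³
  material Z: σ_y = 55.80 MPa, ρ = 2455 kg/m³
  material X: σ_y = 274.0 MPa, ρ = 7817 kg/m³
  material R: M = 17.5×10⁻³
  material Z: M = 5.95×10⁻³
  material X: M = 5.40×10⁻³
Highest index: material R.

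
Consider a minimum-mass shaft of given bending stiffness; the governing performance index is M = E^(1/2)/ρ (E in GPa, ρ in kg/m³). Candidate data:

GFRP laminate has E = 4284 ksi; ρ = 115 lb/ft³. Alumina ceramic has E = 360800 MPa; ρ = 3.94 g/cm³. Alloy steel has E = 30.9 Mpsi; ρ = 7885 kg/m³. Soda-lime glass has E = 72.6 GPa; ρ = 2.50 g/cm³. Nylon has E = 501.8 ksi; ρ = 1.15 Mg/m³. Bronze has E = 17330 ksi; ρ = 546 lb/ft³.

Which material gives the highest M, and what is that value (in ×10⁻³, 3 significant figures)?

alumina ceramic, M = 4.82×10⁻³

Convert each candidate to consistent units, then evaluate M:
  GFRP laminate: E = 29.54 GPa, ρ = 1842 kg/m³
  alumina ceramic: E = 360.8 GPa, ρ = 3940 kg/m³
  alloy steel: E = 213.0 GPa, ρ = 7885 kg/m³
  soda-lime glass: E = 72.60 GPa, ρ = 2500 kg/m³
  nylon: E = 3.460 GPa, ρ = 1150 kg/m³
  bronze: E = 119.5 GPa, ρ = 8746 kg/m³
  alumina ceramic: M = 4.82×10⁻³
  soda-lime glass: M = 3.41×10⁻³
  GFRP laminate: M = 2.95×10⁻³
  alloy steel: M = 1.85×10⁻³
  nylon: M = 1.62×10⁻³
  bronze: M = 1.25×10⁻³
Highest index: alumina ceramic.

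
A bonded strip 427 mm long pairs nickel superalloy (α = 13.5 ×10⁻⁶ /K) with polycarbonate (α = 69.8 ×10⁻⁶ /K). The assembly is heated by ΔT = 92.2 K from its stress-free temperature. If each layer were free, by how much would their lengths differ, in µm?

2220 µm

Δα = |13.5 − 69.8|×10⁻⁶/K = 56.3×10⁻⁶/K.
ΔL_mismatch = Δα·L·ΔT = 56.3×10⁻⁶ × 427.0 mm × 92.2 K = 2220 µm.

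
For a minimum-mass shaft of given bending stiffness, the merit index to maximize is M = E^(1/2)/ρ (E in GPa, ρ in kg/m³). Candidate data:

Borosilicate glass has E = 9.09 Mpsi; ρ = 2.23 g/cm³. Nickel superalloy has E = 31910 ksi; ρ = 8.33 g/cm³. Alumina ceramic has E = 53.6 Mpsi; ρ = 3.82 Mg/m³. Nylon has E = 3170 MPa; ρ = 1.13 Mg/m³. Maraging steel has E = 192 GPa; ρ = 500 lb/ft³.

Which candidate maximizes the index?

alumina ceramic

In SI units:
  borosilicate glass: E = 62.67 GPa, ρ = 2230 kg/m³
  nickel superalloy: E = 220.0 GPa, ρ = 8330 kg/m³
  alumina ceramic: E = 369.6 GPa, ρ = 3820 kg/m³
  nylon: E = 3.170 GPa, ρ = 1130 kg/m³
  maraging steel: E = 192.0 GPa, ρ = 8009 kg/m³
  alumina ceramic: M = 5.03×10⁻³
  borosilicate glass: M = 3.55×10⁻³
  nickel superalloy: M = 1.78×10⁻³
  maraging steel: M = 1.73×10⁻³
  nylon: M = 1.58×10⁻³
Highest index: alumina ceramic.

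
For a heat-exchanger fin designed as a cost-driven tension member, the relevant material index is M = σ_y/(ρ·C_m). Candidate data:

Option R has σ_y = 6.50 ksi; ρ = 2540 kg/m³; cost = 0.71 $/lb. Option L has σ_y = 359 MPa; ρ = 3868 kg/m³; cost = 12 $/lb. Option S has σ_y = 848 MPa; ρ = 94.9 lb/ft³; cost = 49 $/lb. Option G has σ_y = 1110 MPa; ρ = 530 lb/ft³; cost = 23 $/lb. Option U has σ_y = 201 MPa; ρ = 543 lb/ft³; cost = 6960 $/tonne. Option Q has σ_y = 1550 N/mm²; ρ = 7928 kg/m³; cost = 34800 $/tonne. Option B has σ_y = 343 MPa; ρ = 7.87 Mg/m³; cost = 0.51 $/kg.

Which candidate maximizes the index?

After converting to SI:
  option R: σ_y = 44.82 MPa, ρ = 2540 kg/m³, cost = 1.565 $/kg
  option L: σ_y = 359.0 MPa, ρ = 3868 kg/m³, cost = 26.46 $/kg
  option S: σ_y = 848.0 MPa, ρ = 1520 kg/m³, cost = 108.0 $/kg
  option G: σ_y = 1110 MPa, ρ = 8490 kg/m³, cost = 50.71 $/kg
  option U: σ_y = 201.0 MPa, ρ = 8698 kg/m³, cost = 6.960 $/kg
  option Q: σ_y = 1550 MPa, ρ = 7928 kg/m³, cost = 34.80 $/kg
  option B: σ_y = 343.0 MPa, ρ = 7870 kg/m³, cost = 0.5100 $/kg
  option B: M = 85.5 kN·m per $
  option R: M = 11.3 kN·m per $
  option Q: M = 5.62 kN·m per $
  option S: M = 5.16 kN·m per $
  option L: M = 3.51 kN·m per $
  option U: M = 3.32 kN·m per $
  option G: M = 2.58 kN·m per $
Option B ranks first.

option B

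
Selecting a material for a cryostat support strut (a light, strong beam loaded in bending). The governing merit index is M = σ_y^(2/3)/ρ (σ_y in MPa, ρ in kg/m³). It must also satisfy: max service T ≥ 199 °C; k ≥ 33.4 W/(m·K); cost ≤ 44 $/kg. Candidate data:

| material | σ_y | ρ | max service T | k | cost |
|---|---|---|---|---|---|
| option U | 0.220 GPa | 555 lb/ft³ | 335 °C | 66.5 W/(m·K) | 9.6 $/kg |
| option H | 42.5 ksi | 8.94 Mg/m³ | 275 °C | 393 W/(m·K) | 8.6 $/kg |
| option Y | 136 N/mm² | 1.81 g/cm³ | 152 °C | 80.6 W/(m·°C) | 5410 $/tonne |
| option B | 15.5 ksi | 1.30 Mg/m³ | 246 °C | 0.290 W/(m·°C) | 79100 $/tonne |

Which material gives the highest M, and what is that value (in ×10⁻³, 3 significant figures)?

option H, M = 4.93×10⁻³

Screen on constraints: max service T ≥ 199 °C; k ≥ 33.4 W/(m·K); cost ≤ 44 $/kg. Survivors: option U, option H.
Convert each candidate to consistent units, then evaluate M:
  option U: σ_y = 220.0 MPa, ρ = 8890 kg/m³
  option H: σ_y = 293.0 MPa, ρ = 8940 kg/m³
  option H: M = 4.93×10⁻³
  option U: M = 4.10×10⁻³
Highest index: option H.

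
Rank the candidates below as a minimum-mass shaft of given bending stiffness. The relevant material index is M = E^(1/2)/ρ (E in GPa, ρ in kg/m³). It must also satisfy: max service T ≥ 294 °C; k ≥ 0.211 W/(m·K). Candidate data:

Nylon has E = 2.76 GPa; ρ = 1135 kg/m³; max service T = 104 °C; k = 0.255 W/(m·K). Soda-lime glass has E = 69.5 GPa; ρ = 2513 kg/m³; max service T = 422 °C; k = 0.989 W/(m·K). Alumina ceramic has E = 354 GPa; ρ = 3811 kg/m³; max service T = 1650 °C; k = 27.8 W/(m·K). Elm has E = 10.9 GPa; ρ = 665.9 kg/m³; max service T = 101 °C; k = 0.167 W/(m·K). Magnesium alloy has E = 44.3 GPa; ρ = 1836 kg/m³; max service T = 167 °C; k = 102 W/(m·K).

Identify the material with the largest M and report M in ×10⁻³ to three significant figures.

alumina ceramic, M = 4.94×10⁻³

Screen on constraints: max service T ≥ 294 °C; k ≥ 0.211 W/(m·K). Survivors: soda-lime glass, alumina ceramic.
Computing M directly (units already consistent):
  alumina ceramic: M = 4.94×10⁻³
  soda-lime glass: M = 3.32×10⁻³
Alumina ceramic ranks first.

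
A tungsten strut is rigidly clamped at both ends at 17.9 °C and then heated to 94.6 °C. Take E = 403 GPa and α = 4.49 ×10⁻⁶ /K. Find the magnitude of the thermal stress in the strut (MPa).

139 MPa

ΔT = 76.70 K. Constrained thermal stress σ = E·α·ΔT = 403.0×10³ MPa × 4.49×10⁻⁶ × 76.70 = 139 MPa (compressive).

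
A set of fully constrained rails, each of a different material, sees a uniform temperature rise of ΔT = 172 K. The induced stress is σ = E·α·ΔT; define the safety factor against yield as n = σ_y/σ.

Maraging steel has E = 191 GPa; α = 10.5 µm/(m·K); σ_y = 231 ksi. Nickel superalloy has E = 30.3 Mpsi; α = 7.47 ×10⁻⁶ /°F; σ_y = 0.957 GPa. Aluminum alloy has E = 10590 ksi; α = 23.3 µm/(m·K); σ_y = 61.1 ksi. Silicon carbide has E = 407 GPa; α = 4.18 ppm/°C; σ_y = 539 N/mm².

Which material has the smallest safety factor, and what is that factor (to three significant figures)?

Converting E to GPa, α to ×10⁻⁶/K, σ_y to MPa, then σ and n for each:
  maraging steel: E = 191.0, α = 10.5, σ_y = 1593 → σ = 345 MPa, n = 4.62
  nickel superalloy: E = 208.9, α = 13.4, σ_y = 957.0 → σ = 483 MPa, n = 1.98
  aluminum alloy: E = 73.02, α = 23.3, σ_y = 421.3 → σ = 293 MPa, n = 1.44
  silicon carbide: E = 407.0, α = 4.18, σ_y = 539.0 → σ = 293 MPa, n = 1.84
Smallest n: aluminum alloy with n = 1.44.

aluminum alloy, n = 1.44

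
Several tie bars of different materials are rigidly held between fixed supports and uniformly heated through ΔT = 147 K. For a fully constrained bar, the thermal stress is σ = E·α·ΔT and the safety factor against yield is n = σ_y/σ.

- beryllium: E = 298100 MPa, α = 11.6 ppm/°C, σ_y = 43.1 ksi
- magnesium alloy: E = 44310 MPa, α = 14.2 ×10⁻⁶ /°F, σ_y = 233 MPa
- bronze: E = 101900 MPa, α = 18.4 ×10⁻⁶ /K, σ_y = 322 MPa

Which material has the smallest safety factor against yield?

Converting E to GPa, α to ×10⁻⁶/K, σ_y to MPa, then σ and n for each:
  beryllium: E = 298.1, α = 11.6, σ_y = 297.2 → σ = 508 MPa, n = 0.585
  magnesium alloy: E = 44.31, α = 25.6, σ_y = 233.0 → σ = 166 MPa, n = 1.40
  bronze: E = 101.9, α = 18.4, σ_y = 322.0 → σ = 276 MPa, n = 1.17
Smallest n: beryllium with n = 0.585.

beryllium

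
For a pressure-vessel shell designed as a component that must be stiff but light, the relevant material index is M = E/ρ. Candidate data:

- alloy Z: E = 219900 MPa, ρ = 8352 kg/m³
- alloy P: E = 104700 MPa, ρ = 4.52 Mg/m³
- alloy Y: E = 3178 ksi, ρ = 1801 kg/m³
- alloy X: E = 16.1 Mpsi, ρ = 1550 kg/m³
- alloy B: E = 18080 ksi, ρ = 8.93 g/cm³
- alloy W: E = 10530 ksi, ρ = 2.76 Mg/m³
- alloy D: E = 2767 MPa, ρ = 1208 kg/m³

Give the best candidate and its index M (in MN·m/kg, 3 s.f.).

After converting to SI:
  alloy Z: E = 219.9 GPa, ρ = 8352 kg/m³
  alloy P: E = 104.7 GPa, ρ = 4520 kg/m³
  alloy Y: E = 21.91 GPa, ρ = 1801 kg/m³
  alloy X: E = 111.0 GPa, ρ = 1550 kg/m³
  alloy B: E = 124.7 GPa, ρ = 8930 kg/m³
  alloy W: E = 72.60 GPa, ρ = 2760 kg/m³
  alloy D: E = 2.767 GPa, ρ = 1208 kg/m³
  alloy X: M = 71.6 MN·m/kg
  alloy Z: M = 26.3 MN·m/kg
  alloy W: M = 26.3 MN·m/kg
  alloy P: M = 23.2 MN·m/kg
  alloy B: M = 14.0 MN·m/kg
  alloy Y: M = 12.2 MN·m/kg
  alloy D: M = 2.29 MN·m/kg
Highest index: alloy X.

alloy X, M = 71.6 MN·m/kg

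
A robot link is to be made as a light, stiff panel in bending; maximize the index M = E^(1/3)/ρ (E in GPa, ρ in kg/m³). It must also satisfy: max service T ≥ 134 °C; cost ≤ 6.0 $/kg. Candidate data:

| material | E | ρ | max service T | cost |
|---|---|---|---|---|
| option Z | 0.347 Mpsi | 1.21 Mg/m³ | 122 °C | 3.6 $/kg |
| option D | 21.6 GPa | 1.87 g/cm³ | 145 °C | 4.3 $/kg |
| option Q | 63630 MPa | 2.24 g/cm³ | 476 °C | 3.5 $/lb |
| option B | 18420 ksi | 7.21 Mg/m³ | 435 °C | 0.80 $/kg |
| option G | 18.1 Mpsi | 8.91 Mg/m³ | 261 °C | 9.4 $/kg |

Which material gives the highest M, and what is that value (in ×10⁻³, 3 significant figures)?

Screen on constraints: max service T ≥ 134 °C; cost ≤ 6.0 $/kg. Survivors: option D, option B.
Convert each candidate to consistent units, then evaluate M:
  option D: E = 21.60 GPa, ρ = 1870 kg/m³
  option B: E = 127.0 GPa, ρ = 7210 kg/m³
  option D: M = 1.49×10⁻³
  option B: M = 0.697×10⁻³
Option D ranks first.

option D, M = 1.49×10⁻³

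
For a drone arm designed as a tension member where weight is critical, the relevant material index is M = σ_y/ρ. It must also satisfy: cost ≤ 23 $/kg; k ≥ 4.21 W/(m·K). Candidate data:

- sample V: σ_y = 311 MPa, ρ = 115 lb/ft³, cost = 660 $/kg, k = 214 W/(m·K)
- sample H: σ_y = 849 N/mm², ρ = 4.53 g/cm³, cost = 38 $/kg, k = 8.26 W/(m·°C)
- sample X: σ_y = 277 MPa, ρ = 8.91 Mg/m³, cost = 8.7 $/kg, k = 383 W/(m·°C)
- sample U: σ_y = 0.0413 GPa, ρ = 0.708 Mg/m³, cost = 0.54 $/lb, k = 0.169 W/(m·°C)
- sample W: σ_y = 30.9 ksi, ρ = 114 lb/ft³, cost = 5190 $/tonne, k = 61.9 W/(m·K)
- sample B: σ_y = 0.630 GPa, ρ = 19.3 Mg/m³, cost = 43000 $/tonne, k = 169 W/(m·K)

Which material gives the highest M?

Screen on constraints: cost ≤ 23 $/kg; k ≥ 4.21 W/(m·K). Survivors: sample X, sample W.
In SI units:
  sample X: σ_y = 277.0 MPa, ρ = 8910 kg/m³
  sample W: σ_y = 213.0 MPa, ρ = 1826 kg/m³
  sample W: M = 117 kN·m/kg
  sample X: M = 31.1 kN·m/kg
Sample W ranks first.

sample W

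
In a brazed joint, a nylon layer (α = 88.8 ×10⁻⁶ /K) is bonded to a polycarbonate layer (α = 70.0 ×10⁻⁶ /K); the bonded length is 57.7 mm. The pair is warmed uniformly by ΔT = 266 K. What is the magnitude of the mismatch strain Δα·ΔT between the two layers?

5.00×10⁻³

Δα = |88.8 − 70.0|×10⁻⁶/K = 18.8×10⁻⁶/K.
Mismatch strain = Δα·ΔT = 18.8×10⁻⁶ × 266.0 = 5.00×10⁻³.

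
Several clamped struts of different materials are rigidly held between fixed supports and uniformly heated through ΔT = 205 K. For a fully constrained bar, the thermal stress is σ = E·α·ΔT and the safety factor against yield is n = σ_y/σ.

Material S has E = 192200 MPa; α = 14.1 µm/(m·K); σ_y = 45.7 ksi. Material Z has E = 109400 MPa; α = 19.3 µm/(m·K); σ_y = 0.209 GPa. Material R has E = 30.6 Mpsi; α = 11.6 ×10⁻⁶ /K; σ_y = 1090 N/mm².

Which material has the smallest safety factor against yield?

Per material, after unit conversion:
  material S: E = 192.2, α = 14.1, σ_y = 315.1 → σ = 556 MPa, n = 0.567
  material Z: E = 109.4, α = 19.3, σ_y = 209.0 → σ = 433 MPa, n = 0.483
  material R: E = 211.0, α = 11.6, σ_y = 1090 → σ = 502 MPa, n = 2.17
Smallest n: material Z with n = 0.483.

material Z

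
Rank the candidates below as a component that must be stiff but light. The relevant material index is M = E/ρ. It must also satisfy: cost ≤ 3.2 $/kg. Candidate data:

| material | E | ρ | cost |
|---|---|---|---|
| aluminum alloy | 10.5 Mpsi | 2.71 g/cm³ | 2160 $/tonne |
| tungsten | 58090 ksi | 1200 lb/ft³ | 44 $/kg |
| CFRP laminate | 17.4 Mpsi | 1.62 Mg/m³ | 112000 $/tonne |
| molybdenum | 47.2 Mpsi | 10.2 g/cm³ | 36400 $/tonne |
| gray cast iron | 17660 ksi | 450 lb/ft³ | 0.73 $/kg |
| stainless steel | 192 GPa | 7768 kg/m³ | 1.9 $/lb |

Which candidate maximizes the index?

Screen on constraints: cost ≤ 3.2 $/kg. Survivors: aluminum alloy, gray cast iron.
Normalizing units and computing the index:
  aluminum alloy: E = 72.39 GPa, ρ = 2710 kg/m³
  gray cast iron: E = 121.8 GPa, ρ = 7208 kg/m³
  aluminum alloy: M = 26.7 MN·m/kg
  gray cast iron: M = 16.9 MN·m/kg
Highest index: aluminum alloy.

aluminum alloy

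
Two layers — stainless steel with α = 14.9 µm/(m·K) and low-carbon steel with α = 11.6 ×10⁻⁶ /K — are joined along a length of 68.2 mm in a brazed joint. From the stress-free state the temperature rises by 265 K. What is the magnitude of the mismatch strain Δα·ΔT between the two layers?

8.75×10⁻⁴

Δα = |14.9 − 11.6|×10⁻⁶/K = 3.30×10⁻⁶/K.
Mismatch strain = Δα·ΔT = 3.30×10⁻⁶ × 265.0 = 8.75×10⁻⁴.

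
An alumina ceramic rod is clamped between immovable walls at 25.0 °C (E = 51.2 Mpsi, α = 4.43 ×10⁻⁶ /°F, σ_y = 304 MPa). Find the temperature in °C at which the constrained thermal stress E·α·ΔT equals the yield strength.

E = 51.2 Mpsi = 353.0 GPa.
α = 4.43×10⁻⁶/°F × 9/5 = 7.97×10⁻⁶/K.
E·α·ΔT = 304.0 MPa ⇒ ΔT = 304.0 / (353.0×10³ × 7.97×10⁻⁶) = 108.0 K.
T = 25.0 + 108.0 = 133.0 °C.

133 °C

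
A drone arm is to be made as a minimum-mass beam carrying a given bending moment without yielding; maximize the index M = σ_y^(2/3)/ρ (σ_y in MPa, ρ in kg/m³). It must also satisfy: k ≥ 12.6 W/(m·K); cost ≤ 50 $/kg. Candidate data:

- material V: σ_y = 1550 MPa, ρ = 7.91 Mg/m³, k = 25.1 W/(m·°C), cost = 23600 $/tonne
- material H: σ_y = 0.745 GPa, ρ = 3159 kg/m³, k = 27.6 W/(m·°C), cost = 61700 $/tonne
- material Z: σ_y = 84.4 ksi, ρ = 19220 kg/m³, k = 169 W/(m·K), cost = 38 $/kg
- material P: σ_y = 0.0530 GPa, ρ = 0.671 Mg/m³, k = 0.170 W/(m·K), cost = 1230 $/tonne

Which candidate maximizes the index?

material V

Screen on constraints: k ≥ 12.6 W/(m·K); cost ≤ 50 $/kg. Survivors: material V, material Z.
Convert each candidate to consistent units, then evaluate M:
  material V: σ_y = 1550 MPa, ρ = 7910 kg/m³
  material Z: σ_y = 581.9 MPa, ρ = 19220 kg/m³
  material V: M = 16.9×10⁻³
  material Z: M = 3.63×10⁻³
Highest index: material V.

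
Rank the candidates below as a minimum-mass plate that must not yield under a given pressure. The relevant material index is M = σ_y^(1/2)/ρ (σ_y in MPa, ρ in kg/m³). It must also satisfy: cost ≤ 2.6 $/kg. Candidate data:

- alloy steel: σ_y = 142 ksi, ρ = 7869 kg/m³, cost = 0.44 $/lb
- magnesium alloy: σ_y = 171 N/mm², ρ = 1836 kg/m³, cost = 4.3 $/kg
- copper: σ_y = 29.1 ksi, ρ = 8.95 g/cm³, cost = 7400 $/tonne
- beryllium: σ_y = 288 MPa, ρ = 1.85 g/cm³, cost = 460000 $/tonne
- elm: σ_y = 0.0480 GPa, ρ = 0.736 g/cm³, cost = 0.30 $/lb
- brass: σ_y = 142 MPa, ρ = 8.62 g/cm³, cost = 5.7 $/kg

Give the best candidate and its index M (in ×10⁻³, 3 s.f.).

Screen on constraints: cost ≤ 2.6 $/kg. Survivors: alloy steel, elm.
Putting every candidate on a common basis:
  alloy steel: σ_y = 979.1 MPa, ρ = 7869 kg/m³
  elm: σ_y = 48.00 MPa, ρ = 736.0 kg/m³
  elm: M = 9.41×10⁻³
  alloy steel: M = 3.98×10⁻³
Highest index: elm.

elm, M = 9.41×10⁻³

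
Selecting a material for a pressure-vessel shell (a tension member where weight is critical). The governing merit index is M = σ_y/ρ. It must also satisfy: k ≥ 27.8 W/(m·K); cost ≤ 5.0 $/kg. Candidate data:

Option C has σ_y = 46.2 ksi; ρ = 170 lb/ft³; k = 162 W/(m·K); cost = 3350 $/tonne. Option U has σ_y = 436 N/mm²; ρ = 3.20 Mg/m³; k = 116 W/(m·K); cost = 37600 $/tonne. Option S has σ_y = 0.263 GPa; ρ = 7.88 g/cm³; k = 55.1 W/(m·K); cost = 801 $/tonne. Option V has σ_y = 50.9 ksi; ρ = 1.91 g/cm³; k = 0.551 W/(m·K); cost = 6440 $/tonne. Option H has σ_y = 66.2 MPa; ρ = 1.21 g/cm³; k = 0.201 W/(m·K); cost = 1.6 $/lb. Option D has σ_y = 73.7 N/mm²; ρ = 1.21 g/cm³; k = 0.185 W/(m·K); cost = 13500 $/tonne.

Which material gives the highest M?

Screen on constraints: k ≥ 27.8 W/(m·K); cost ≤ 5.0 $/kg. Survivors: option C, option S.
After converting to SI:
  option C: σ_y = 318.5 MPa, ρ = 2723 kg/m³
  option S: σ_y = 263.0 MPa, ρ = 7880 kg/m³
  option C: M = 117 kN·m/kg
  option S: M = 33.4 kN·m/kg
Highest index: option C.

option C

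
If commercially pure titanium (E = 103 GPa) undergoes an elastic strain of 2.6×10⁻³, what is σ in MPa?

268 MPa

σ = E·ε = 103000 MPa × 2.6×10⁻³ = 268 MPa.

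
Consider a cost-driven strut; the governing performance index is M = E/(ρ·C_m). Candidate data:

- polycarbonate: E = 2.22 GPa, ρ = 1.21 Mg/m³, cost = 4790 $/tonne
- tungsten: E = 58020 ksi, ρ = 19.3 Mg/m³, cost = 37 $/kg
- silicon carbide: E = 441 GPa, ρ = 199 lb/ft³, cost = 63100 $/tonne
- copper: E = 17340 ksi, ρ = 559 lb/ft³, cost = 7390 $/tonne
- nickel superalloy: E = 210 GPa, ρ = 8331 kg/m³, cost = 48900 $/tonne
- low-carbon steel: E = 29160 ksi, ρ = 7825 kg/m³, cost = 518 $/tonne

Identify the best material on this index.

In SI units:
  polycarbonate: E = 2.220 GPa, ρ = 1210 kg/m³, cost = 4.790 $/kg
  tungsten: E = 400.0 GPa, ρ = 19300 kg/m³, cost = 37.00 $/kg
  silicon carbide: E = 441.0 GPa, ρ = 3188 kg/m³, cost = 63.10 $/kg
  copper: E = 119.6 GPa, ρ = 8954 kg/m³, cost = 7.390 $/kg
  nickel superalloy: E = 210.0 GPa, ρ = 8331 kg/m³, cost = 48.90 $/kg
  low-carbon steel: E = 201.1 GPa, ρ = 7825 kg/m³, cost = 0.5180 $/kg
  low-carbon steel: M = 49.6 MN·m per $
  silicon carbide: M = 2.19 MN·m per $
  copper: M = 1.81 MN·m per $
  tungsten: M = 0.560 MN·m per $
  nickel superalloy: M = 0.515 MN·m per $
  polycarbonate: M = 0.383 MN·m per $
Low-carbon steel has the largest M.

low-carbon steel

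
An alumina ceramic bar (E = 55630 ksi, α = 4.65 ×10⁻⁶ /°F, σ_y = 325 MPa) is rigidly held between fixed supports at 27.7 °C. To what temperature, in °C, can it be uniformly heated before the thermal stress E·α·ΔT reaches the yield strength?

129 °C

E = 55630 ksi = 383.6 GPa.
α = 4.65×10⁻⁶/°F × 9/5 = 8.37×10⁻⁶/K.
E·α·ΔT = 325.0 MPa ⇒ ΔT = 325.0 / (383.6×10³ × 8.37×10⁻⁶) = 101.2 K.
T = 27.7 + 101.2 = 128.9 °C.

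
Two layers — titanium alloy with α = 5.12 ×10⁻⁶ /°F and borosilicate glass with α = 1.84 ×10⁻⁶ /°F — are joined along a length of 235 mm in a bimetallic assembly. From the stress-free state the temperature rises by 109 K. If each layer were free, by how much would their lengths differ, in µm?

titanium alloy: α = 5.12×10⁻⁶/°F × 9/5 = 9.22×10⁻⁶/K.
borosilicate glass: α = 1.84×10⁻⁶/°F × 9/5 = 3.31×10⁻⁶/K.
Δα = |9.22 − 3.31|×10⁻⁶/K = 5.90×10⁻⁶/K.
ΔL_mismatch = Δα·L·ΔT = 5.90×10⁻⁶ × 235.0 mm × 109.0 K = 151 µm.

151 µm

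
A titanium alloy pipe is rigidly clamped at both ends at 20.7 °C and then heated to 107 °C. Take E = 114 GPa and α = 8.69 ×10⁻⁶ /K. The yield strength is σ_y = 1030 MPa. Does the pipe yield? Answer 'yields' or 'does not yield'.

ΔT = 86.30 K. Constrained thermal stress σ = E·α·ΔT = 114.0×10³ MPa × 8.69×10⁻⁶ × 86.30 = 85.5 MPa (compressive).
Compare to σ_y = 1030 MPa: σ < σ_y, so it does not yield.

does not yield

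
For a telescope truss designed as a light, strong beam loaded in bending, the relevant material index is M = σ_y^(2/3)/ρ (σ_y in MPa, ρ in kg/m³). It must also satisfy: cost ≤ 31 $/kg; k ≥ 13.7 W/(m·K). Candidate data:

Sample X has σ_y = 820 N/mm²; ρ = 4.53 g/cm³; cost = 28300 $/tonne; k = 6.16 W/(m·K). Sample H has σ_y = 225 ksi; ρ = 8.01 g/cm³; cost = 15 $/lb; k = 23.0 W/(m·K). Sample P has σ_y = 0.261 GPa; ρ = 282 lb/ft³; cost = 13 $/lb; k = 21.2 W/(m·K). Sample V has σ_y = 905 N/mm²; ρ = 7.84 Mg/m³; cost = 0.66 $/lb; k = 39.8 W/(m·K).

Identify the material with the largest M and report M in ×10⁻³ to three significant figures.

sample V, M = 11.9×10⁻³

Screen on constraints: cost ≤ 31 $/kg; k ≥ 13.7 W/(m·K). Survivors: sample P, sample V.
Putting every candidate on a common basis:
  sample P: σ_y = 261.0 MPa, ρ = 4517 kg/m³
  sample V: σ_y = 905.0 MPa, ρ = 7840 kg/m³
  sample V: M = 11.9×10⁻³
  sample P: M = 9.04×10⁻³
Highest index: sample V.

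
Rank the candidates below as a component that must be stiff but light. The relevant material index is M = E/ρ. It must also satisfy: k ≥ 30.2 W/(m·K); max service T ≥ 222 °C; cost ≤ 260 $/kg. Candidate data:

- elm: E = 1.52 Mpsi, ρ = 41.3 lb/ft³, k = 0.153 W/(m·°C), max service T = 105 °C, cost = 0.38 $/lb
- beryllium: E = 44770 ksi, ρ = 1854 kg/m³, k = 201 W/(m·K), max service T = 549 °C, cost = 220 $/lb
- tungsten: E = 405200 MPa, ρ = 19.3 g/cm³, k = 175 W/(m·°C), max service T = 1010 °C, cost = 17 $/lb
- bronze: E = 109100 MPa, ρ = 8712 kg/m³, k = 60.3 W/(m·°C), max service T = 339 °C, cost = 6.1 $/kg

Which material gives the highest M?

tungsten

Screen on constraints: k ≥ 30.2 W/(m·K); max service T ≥ 222 °C; cost ≤ 260 $/kg. Survivors: tungsten, bronze.
In SI units:
  tungsten: E = 405.2 GPa, ρ = 19300 kg/m³
  bronze: E = 109.1 GPa, ρ = 8712 kg/m³
  tungsten: M = 21.0 MN·m/kg
  bronze: M = 12.5 MN·m/kg
Tungsten has the largest M.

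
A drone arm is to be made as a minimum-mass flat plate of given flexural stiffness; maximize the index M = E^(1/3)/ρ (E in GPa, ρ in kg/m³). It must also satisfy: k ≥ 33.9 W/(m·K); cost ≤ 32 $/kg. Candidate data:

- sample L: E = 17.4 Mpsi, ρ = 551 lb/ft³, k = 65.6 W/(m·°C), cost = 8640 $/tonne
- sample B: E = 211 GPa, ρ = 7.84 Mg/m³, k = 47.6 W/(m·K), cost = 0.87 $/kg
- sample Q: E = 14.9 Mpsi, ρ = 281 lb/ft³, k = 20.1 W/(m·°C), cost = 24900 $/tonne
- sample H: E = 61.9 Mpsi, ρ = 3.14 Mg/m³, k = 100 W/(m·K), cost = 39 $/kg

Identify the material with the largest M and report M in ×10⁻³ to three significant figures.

sample B, M = 0.759×10⁻³

Screen on constraints: k ≥ 33.9 W/(m·K); cost ≤ 32 $/kg. Survivors: sample L, sample B.
In SI units:
  sample L: E = 120.0 GPa, ρ = 8826 kg/m³
  sample B: E = 211.0 GPa, ρ = 7840 kg/m³
  sample B: M = 0.759×10⁻³
  sample L: M = 0.559×10⁻³
Sample B has the largest M.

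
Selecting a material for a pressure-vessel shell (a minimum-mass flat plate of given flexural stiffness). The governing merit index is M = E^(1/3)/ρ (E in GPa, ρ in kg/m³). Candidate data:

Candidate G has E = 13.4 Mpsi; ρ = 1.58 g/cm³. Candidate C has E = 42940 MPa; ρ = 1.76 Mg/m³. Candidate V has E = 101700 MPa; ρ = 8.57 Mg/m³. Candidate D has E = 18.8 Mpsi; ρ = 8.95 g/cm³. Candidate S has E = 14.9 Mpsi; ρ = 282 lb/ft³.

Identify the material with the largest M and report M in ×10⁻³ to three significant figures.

In SI units:
  candidate G: E = 92.39 GPa, ρ = 1580 kg/m³
  candidate C: E = 42.94 GPa, ρ = 1760 kg/m³
  candidate V: E = 101.7 GPa, ρ = 8570 kg/m³
  candidate D: E = 129.6 GPa, ρ = 8950 kg/m³
  candidate S: E = 102.7 GPa, ρ = 4517 kg/m³
  candidate G: M = 2.86×10⁻³
  candidate C: M = 1.99×10⁻³
  candidate S: M = 1.04×10⁻³
  candidate D: M = 0.565×10⁻³
  candidate V: M = 0.545×10⁻³
Highest index: candidate G.

candidate G, M = 2.86×10⁻³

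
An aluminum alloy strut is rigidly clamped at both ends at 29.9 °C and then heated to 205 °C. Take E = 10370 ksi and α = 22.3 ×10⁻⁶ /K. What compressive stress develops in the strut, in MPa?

E = 10370 ksi = 71.50 GPa.
ΔT = 175.1 K. Constrained thermal stress σ = E·α·ΔT = 71.50×10³ MPa × 22.3×10⁻⁶ × 175.1 = 279 MPa (compressive).

279 MPa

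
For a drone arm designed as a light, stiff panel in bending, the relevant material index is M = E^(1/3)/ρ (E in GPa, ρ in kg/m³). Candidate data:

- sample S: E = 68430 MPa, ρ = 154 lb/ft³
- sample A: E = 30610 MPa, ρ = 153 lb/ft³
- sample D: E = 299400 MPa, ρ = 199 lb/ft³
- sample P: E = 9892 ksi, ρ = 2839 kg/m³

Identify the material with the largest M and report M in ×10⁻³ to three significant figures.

Normalizing units and computing the index:
  sample S: E = 68.43 GPa, ρ = 2467 kg/m³
  sample A: E = 30.61 GPa, ρ = 2451 kg/m³
  sample D: E = 299.4 GPa, ρ = 3188 kg/m³
  sample P: E = 68.20 GPa, ρ = 2839 kg/m³
  sample D: M = 2.10×10⁻³
  sample S: M = 1.66×10⁻³
  sample P: M = 1.44×10⁻³
  sample A: M = 1.28×10⁻³
Sample D has the largest M.

sample D, M = 2.10×10⁻³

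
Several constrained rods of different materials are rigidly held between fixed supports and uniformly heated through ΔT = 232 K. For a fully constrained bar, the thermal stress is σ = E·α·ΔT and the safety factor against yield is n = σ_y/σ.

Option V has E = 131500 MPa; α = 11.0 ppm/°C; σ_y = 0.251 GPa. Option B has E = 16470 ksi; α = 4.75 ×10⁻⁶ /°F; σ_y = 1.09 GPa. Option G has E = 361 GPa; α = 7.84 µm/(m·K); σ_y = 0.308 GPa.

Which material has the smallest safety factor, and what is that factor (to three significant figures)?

With everything in SI (GPa, ×10⁻⁶/K, MPa):
  option V: E = 131.5, α = 11.0, σ_y = 251.0 → σ = 336 MPa, n = 0.748
  option B: E = 113.6, α = 8.55, σ_y = 1090 → σ = 225 MPa, n = 4.84
  option G: E = 361.0, α = 7.84, σ_y = 308.0 → σ = 657 MPa, n = 0.469
The minimum is option G at n = 0.469.

option G, n = 0.469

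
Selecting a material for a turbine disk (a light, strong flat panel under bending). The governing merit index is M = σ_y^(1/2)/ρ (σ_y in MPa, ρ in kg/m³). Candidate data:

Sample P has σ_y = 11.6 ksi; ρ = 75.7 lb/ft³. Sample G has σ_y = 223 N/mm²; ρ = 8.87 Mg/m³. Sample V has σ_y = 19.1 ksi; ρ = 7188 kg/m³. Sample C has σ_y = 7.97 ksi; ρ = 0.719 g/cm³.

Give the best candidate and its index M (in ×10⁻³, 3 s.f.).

Putting every candidate on a common basis:
  sample P: σ_y = 79.98 MPa, ρ = 1213 kg/m³
  sample G: σ_y = 223.0 MPa, ρ = 8870 kg/m³
  sample V: σ_y = 131.7 MPa, ρ = 7188 kg/m³
  sample C: σ_y = 54.95 MPa, ρ = 719.0 kg/m³
  sample C: M = 10.3×10⁻³
  sample P: M = 7.38×10⁻³
  sample G: M = 1.68×10⁻³
  sample V: M = 1.60×10⁻³
Sample C has the largest M.

sample C, M = 10.3×10⁻³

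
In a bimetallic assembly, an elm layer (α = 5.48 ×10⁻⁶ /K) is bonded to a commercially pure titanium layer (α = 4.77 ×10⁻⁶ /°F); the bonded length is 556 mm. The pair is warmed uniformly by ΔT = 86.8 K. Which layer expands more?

commercially pure titanium

commercially pure titanium: α = 4.77×10⁻⁶/°F × 9/5 = 8.59×10⁻⁶/K.
α(elm) = 5.48×10⁻⁶/K vs α(commercially pure titanium) = 8.59×10⁻⁶/K.
Higher α expands more for the same ΔT: commercially pure titanium.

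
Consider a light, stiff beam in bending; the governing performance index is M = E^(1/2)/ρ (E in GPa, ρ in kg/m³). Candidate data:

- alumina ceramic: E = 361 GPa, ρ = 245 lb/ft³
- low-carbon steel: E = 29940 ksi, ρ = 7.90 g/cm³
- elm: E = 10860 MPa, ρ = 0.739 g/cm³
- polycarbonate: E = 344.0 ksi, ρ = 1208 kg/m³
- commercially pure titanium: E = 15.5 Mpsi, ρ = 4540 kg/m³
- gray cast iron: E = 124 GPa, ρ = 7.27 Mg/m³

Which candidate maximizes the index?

alumina ceramic

Putting every candidate on a common basis:
  alumina ceramic: E = 361.0 GPa, ρ = 3925 kg/m³
  low-carbon steel: E = 206.4 GPa, ρ = 7900 kg/m³
  elm: E = 10.86 GPa, ρ = 739.0 kg/m³
  polycarbonate: E = 2.372 GPa, ρ = 1208 kg/m³
  commercially pure titanium: E = 106.9 GPa, ρ = 4540 kg/m³
  gray cast iron: E = 124.0 GPa, ρ = 7270 kg/m³
  alumina ceramic: M = 4.84×10⁻³
  elm: M = 4.46×10⁻³
  commercially pure titanium: M = 2.28×10⁻³
  low-carbon steel: M = 1.82×10⁻³
  gray cast iron: M = 1.53×10⁻³
  polycarbonate: M = 1.27×10⁻³
The maximum is for alumina ceramic.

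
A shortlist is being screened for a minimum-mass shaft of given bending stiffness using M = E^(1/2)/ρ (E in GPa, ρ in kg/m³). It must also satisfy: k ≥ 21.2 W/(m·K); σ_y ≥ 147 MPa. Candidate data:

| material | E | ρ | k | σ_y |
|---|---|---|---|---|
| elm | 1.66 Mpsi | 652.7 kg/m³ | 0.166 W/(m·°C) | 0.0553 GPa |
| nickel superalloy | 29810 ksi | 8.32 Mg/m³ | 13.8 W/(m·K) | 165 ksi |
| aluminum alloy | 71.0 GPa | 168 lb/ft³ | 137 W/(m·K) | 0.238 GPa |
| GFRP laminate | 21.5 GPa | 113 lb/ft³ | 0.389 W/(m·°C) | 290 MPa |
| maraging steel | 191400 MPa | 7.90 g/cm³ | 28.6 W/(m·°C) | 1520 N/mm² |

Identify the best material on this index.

Screen on constraints: k ≥ 21.2 W/(m·K); σ_y ≥ 147 MPa. Survivors: aluminum alloy, maraging steel.
After converting to SI:
  aluminum alloy: E = 71.00 GPa, ρ = 2691 kg/m³
  maraging steel: E = 191.4 GPa, ρ = 7900 kg/m³
  aluminum alloy: M = 3.13×10⁻³
  maraging steel: M = 1.75×10⁻³
Highest index: aluminum alloy.

aluminum alloy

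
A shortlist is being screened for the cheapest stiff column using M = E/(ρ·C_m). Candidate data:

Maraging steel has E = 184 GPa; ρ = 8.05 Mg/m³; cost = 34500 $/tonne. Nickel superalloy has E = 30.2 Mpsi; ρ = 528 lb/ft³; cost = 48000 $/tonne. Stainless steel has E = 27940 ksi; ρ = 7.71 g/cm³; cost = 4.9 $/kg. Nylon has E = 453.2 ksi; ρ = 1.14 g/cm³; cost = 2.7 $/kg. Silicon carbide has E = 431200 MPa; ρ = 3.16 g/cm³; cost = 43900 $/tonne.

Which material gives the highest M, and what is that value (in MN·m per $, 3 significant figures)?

stainless steel, M = 5.10 MN·m per $

Putting every candidate on a common basis:
  maraging steel: E = 184.0 GPa, ρ = 8050 kg/m³, cost = 34.50 $/kg
  nickel superalloy: E = 208.2 GPa, ρ = 8458 kg/m³, cost = 48.00 $/kg
  stainless steel: E = 192.6 GPa, ρ = 7710 kg/m³, cost = 4.900 $/kg
  nylon: E = 3.125 GPa, ρ = 1140 kg/m³, cost = 2.700 $/kg
  silicon carbide: E = 431.2 GPa, ρ = 3160 kg/m³, cost = 43.90 $/kg
  stainless steel: M = 5.10 MN·m per $
  silicon carbide: M = 3.11 MN·m per $
  nylon: M = 1.02 MN·m per $
  maraging steel: M = 0.663 MN·m per $
  nickel superalloy: M = 0.513 MN·m per $
The maximum is for stainless steel.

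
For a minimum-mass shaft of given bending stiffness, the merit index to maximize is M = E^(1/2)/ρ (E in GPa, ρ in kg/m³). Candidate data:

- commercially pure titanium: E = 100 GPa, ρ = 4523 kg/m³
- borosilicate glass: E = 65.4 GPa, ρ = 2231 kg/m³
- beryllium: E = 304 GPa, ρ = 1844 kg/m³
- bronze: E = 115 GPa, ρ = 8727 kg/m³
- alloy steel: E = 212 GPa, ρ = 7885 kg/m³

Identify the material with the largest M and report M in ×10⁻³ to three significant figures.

Evaluate M for each candidate:
  beryllium: M = 9.46×10⁻³
  borosilicate glass: M = 3.62×10⁻³
  commercially pure titanium: M = 2.21×10⁻³
  alloy steel: M = 1.85×10⁻³
  bronze: M = 1.23×10⁻³
Beryllium ranks first.

beryllium, M = 9.46×10⁻³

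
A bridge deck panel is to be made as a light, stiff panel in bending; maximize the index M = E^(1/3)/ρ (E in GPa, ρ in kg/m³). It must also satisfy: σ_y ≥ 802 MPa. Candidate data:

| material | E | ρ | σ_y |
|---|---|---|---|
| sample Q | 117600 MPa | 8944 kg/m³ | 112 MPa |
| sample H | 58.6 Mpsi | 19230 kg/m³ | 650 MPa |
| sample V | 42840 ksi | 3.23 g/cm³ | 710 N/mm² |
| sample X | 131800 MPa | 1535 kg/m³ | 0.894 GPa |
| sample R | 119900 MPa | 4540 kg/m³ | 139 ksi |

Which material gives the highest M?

sample X

Screen on constraints: σ_y ≥ 802 MPa. Survivors: sample X, sample R.
In SI units:
  sample X: E = 131.8 GPa, ρ = 1535 kg/m³
  sample R: E = 119.9 GPa, ρ = 4540 kg/m³
  sample X: M = 3.32×10⁻³
  sample R: M = 1.09×10⁻³
The maximum is for sample X.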